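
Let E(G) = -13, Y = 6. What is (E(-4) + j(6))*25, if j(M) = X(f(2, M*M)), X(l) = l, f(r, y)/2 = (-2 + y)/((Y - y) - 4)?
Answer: -375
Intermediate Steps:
f(r, y) = 2*(-2 + y)/(2 - y) (f(r, y) = 2*((-2 + y)/((6 - y) - 4)) = 2*((-2 + y)/(2 - y)) = 2*(-2 + y)/(2 - y))
j(M) = -2
(E(-4) + j(6))*25 = (-13 - 2)*25 = -15*25 = -375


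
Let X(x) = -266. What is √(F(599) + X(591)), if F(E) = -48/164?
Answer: I*√447638/41 ≈ 16.318*I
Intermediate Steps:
F(E) = -12/41 (F(E) = -48*1/164 = -12/41)
√(F(599) + X(591)) = √(-12/41 - 266) = √(-10918/41) = I*√447638/41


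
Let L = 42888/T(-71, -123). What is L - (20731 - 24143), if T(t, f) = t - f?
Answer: 55078/13 ≈ 4236.8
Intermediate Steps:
L = 10722/13 (L = 42888/(-71 - 1*(-123)) = 42888/(-71 + 123) = 42888/52 = 42888*(1/52) = 10722/13 ≈ 824.77)
L - (20731 - 24143) = 10722/13 - (20731 - 24143) = 10722/13 - 1*(-3412) = 10722/13 + 3412 = 55078/13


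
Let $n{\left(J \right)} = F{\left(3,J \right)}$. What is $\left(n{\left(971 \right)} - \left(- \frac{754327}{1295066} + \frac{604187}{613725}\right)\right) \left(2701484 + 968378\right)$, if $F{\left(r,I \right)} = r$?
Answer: $\frac{541286410840570639}{56772455775} \approx 9.5343 \cdot 10^{6}$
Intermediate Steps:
$n{\left(J \right)} = 3$
$\left(n{\left(971 \right)} - \left(- \frac{754327}{1295066} + \frac{604187}{613725}\right)\right) \left(2701484 + 968378\right) = \left(3 - \left(- \frac{754327}{1295066} + \frac{604187}{613725}\right)\right) \left(2701484 + 968378\right) = \left(3 - \frac{319512703267}{794814380850}\right) 3669862 = \frac{2064930439283}{794814380850} \cdot 3669862 = \frac{541286410840570639}{56772455775}$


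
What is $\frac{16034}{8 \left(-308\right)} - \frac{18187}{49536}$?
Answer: $- \frac{26221031}{3814272} \approx -6.8745$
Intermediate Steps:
$\frac{16034}{8 \left(-308\right)} - \frac{18187}{49536} = \frac{16034}{-2464} - \frac{18187}{49536} = 16034 \left(- \frac{1}{2464}\right) - \frac{18187}{49536} = - \frac{8017}{1232} - \frac{18187}{49536} = - \frac{26221031}{3814272}$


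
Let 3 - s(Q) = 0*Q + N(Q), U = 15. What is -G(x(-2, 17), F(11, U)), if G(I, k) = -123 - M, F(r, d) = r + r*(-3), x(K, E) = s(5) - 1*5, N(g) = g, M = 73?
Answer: 196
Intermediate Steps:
s(Q) = 3 - Q (s(Q) = 3 - (0*Q + Q) = 3 - (0 + Q) = 3 - Q)
x(K, E) = -7 (x(K, E) = (3 - 1*5) - 1*5 = (3 - 5) - 5 = -2 - 5 = -7)
F(r, d) = -2*r (F(r, d) = r - 3*r = -2*r)
G(I, k) = -196 (G(I, k) = -123 - 1*73 = -123 - 73 = -196)
-G(x(-2, 17), F(11, U)) = -1*(-196) = 196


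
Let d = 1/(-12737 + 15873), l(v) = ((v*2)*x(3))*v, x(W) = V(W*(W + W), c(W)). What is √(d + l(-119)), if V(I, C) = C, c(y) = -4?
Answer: I*√355271167/56 ≈ 336.58*I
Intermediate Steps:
x(W) = -4
l(v) = -8*v² (l(v) = ((v*2)*(-4))*v = ((2*v)*(-4))*v = (-8*v)*v = -8*v²)
d = 1/3136 ≈ 0.00031888
√(d + l(-119)) = √(1/3136 - 8*(-119)²) = √(1/3136 - 8*14161) = √(1/3136 - 113288) = √(-355271167/3136) = I*√355271167/56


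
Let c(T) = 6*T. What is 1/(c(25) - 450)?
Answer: -1/300 ≈ -0.0033333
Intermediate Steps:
1/(c(25) - 450) = 1/(6*25 - 450) = 1/(150 - 450) = 1/(-300) = -1/300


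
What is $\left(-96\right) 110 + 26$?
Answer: $-10534$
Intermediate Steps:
$\left(-96\right) 110 + 26 = -10560 + 26 = -10534$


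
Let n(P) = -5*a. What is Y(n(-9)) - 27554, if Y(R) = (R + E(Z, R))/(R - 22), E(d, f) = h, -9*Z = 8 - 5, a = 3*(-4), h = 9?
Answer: -1046983/38 ≈ -27552.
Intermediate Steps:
a = -12
Z = -⅓ (Z = -(8 - 5)/9 = -⅑*3 = -⅓ ≈ -0.33333)
n(P) = 60 (n(P) = -5*(-12) = 60)
E(d, f) = 9
Y(R) = (9 + R)/(-22 + R) (Y(R) = (R + 9)/(R - 22) = (9 + R)/(-22 + R))
Y(n(-9)) - 27554 = (9 + 60)/(-22 + 60) - 27554 = 69/38 - 27554 = -1046983/38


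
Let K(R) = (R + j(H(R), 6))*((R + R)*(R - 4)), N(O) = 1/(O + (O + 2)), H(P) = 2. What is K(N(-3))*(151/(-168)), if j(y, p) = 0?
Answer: 2567/5376 ≈ 0.47749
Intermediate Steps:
N(O) = 1/(2 + 2*O) (N(O) = 1/(O + (2 + O)) = 1/(2 + 2*O))
K(R) = 2*R²*(-4 + R) (K(R) = (R + 0)*((R + R)*(R - 4)) = R*((2*R)*(-4 + R)) = R*(2*R*(-4 + R)) = 2*R²*(-4 + R))
K(N(-3))*(151/(-168)) = (2*(1/(2*(1 - 3)))²*(-4 + 1/(2*(1 - 3))))*(151/(-168)) = (2*((½)/(-2))²*(-4 + (½)/(-2)))*(151*(-1/168)) = (2*((½)*(-½))²*(-4 + (½)*(-½)))*(-151/168) = (2*(-¼)²*(-4 - ¼))*(-151/168) = (2*(1/16)*(-17/4))*(-151/168) = -17/32*(-151/168) = 2567/5376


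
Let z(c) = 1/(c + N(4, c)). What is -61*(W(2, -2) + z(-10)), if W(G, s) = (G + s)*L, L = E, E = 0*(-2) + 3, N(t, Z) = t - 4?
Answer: 61/10 ≈ 6.1000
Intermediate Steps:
N(t, Z) = -4 + t
E = 3 (E = 0 + 3 = 3)
L = 3
z(c) = 1/c (z(c) = 1/(c + (-4 + 4)) = 1/(c + 0) = 1/c)
W(G, s) = 3*G + 3*s (W(G, s) = (G + s)*3 = 3*G + 3*s)
-61*(W(2, -2) + z(-10)) = -61*((3*2 + 3*(-2)) + 1/(-10)) = -61*((6 - 6) - 1/10) = -61*(0 - 1/10) = -61*(-1/10) = 61/10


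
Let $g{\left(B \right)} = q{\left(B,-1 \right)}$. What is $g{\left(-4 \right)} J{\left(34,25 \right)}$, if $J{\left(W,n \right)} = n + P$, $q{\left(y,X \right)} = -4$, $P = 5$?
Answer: $-120$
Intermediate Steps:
$g{\left(B \right)} = -4$
$J{\left(W,n \right)} = 5 + n$ ($J{\left(W,n \right)} = n + 5 = 5 + n$)
$g{\left(-4 \right)} J{\left(34,25 \right)} = - 4 \left(5 + 25\right) = \left(-4\right) 30 = -120$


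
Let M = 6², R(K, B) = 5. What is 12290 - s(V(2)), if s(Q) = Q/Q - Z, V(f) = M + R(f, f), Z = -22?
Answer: 12267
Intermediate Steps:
M = 36
V(f) = 41 (V(f) = 36 + 5 = 41)
s(Q) = 23 (s(Q) = Q/Q - 1*(-22) = 1 + 22 = 23)
12290 - s(V(2)) = 12290 - 1*23 = 12290 - 23 = 12267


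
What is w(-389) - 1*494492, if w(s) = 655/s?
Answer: -192358043/389 ≈ -4.9449e+5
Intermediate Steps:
w(-389) - 1*494492 = 655/(-389) - 1*494492 = 655*(-1/389) - 494492 = -655/389 - 494492 = -192358043/389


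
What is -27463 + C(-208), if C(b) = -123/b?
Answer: -5712181/208 ≈ -27462.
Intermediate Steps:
-27463 + C(-208) = -27463 - 123/(-208) = -27463 - 123*(-1/208) = -27463 + 123/208 = -5712181/208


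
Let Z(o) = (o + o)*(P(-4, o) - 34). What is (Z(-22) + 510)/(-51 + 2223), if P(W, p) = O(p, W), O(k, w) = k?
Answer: 1487/1086 ≈ 1.3692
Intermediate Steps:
P(W, p) = p
Z(o) = 2*o*(-34 + o) (Z(o) = (o + o)*(o - 34) = (2*o)*(-34 + o) = 2*o*(-34 + o))
(Z(-22) + 510)/(-51 + 2223) = (2*(-22)*(-34 - 22) + 510)/(-51 + 2223) = (2*(-22)*(-56) + 510)/2172 = (2464 + 510)*(1/2172) = 2974*(1/2172) = 1487/1086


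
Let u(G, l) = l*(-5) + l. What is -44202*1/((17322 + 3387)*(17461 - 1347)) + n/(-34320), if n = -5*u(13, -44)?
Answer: 1418722/55617471 ≈ 0.025509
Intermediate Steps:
u(G, l) = -4*l (u(G, l) = -5*l + l = -4*l)
n = -880 (n = -(-20)*(-44) = -5*176 = -880)
-44202*1/((17322 + 3387)*(17461 - 1347)) + n/(-34320) = -44202*1/((17322 + 3387)*(17461 - 1347)) - 880/(-34320) = -44202/(16114*20709) - 880*(-1/34320) = -44202/333704826 + 1/39 = -44202*1/333704826 + 1/39 = -7367/55617471 + 1/39 = 1418722/55617471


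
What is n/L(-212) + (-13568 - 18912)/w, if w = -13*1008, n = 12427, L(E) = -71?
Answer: -1433369/8307 ≈ -172.55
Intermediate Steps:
w = -13104
n/L(-212) + (-13568 - 18912)/w = 12427/(-71) + (-13568 - 18912)/(-13104) = 12427*(-1/71) - 32480*(-1/13104) = -12427/71 + 290/117 = -1433369/8307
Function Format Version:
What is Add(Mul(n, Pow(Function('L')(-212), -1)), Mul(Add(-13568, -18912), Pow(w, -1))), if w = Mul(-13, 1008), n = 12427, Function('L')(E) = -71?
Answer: Rational(-1433369, 8307) ≈ -172.55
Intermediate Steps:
w = -13104
Add(Mul(n, Pow(Function('L')(-212), -1)), Mul(Add(-13568, -18912), Pow(w, -1))) = Add(Mul(12427, Pow(-71, -1)), Mul(Add(-13568, -18912), Pow(-13104, -1))) = Add(Mul(12427, Rational(-1, 71)), Mul(-32480, Rational(-1, 13104))) = Add(Rational(-12427, 71), Rational(290, 117)) = Rational(-1433369, 8307)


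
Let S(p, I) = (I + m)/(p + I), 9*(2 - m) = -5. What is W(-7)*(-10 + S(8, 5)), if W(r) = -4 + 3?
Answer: 1102/117 ≈ 9.4188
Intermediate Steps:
m = 23/9 (m = 2 - 1/9*(-5) = 2 + 5/9 = 23/9 ≈ 2.5556)
W(r) = -1
S(p, I) = (23/9 + I)/(I + p) (S(p, I) = (I + 23/9)/(p + I) = (23/9 + I)/(I + p))
W(-7)*(-10 + S(8, 5)) = -(-10 + (23/9 + 5)/(5 + 8)) = -(-10 + (68/9)/13) = -(-10 + (1/13)*(68/9)) = -(-10 + 68/117) = -1*(-1102/117) = 1102/117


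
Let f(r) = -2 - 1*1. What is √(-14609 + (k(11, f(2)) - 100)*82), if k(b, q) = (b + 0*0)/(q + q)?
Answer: I*√206634/3 ≈ 151.52*I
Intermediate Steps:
f(r) = -3 (f(r) = -2 - 1 = -3)
k(b, q) = b/(2*q) (k(b, q) = (b + 0)/((2*q)) = b*(1/(2*q)) = b/(2*q))
√(-14609 + (k(11, f(2)) - 100)*82) = √(-14609 + ((½)*11/(-3) - 100)*82) = √(-14609 + ((½)*11*(-⅓) - 100)*82) = √(-14609 + (-11/6 - 100)*82) = √(-14609 - 611/6*82) = √(-14609 - 25051/3) = √(-68878/3) = I*√206634/3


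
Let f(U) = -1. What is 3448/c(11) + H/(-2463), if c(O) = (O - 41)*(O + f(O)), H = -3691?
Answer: -615427/61575 ≈ -9.9948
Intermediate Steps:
c(O) = (-1 + O)*(-41 + O) (c(O) = (O - 41)*(O - 1) = (-41 + O)*(-1 + O) = (-1 + O)*(-41 + O))
3448/c(11) + H/(-2463) = 3448/(41 + 11**2 - 42*11) - 3691/(-2463) = 3448/(41 + 121 - 462) - 3691*(-1/2463) = 3448/(-300) + 3691/2463 = 3448*(-1/300) + 3691/2463 = -862/75 + 3691/2463 = -615427/61575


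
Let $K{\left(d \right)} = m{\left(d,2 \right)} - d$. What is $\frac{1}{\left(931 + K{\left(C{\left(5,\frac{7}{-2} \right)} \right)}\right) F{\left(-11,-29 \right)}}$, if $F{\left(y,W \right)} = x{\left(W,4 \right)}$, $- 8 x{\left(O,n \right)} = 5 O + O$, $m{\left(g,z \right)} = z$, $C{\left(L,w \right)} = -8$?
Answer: $\frac{4}{81867} \approx 4.886 \cdot 10^{-5}$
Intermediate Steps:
$K{\left(d \right)} = 2 - d$
$x{\left(O,n \right)} = - \frac{3 O}{4}$ ($x{\left(O,n \right)} = - \frac{5 O + O}{8} = - \frac{6 O}{8} = - \frac{3 O}{4}$)
$F{\left(y,W \right)} = - \frac{3 W}{4}$
$\frac{1}{\left(931 + K{\left(C{\left(5,\frac{7}{-2} \right)} \right)}\right) F{\left(-11,-29 \right)}} = \frac{1}{\left(931 + \left(2 - -8\right)\right) \left(\left(- \frac{3}{4}\right) \left(-29\right)\right)} = \frac{1}{\left(931 + \left(2 + 8\right)\right) \frac{87}{4}} = \frac{1}{931 + 10} \cdot \frac{4}{87} = \frac{1}{941} \cdot \frac{4}{87} = \frac{4}{81867}$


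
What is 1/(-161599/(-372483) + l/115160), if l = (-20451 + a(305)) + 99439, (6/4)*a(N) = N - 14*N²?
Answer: -21447571140/137647495223 ≈ -0.15582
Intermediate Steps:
a(N) = -28*N²/3 + 2*N/3 (a(N) = 2*(N - 14*N²)/3 = -28*N²/3 + 2*N/3)
l = -789042 (l = (-20451 + (⅔)*305*(1 - 14*305)) + 99439 = (-20451 + (⅔)*305*(1 - 4270)) + 99439 = (-20451 + (⅔)*305*(-4269)) + 99439 = (-20451 - 868030) + 99439 = -888481 + 99439 = -789042)
1/(-161599/(-372483) + l/115160) = 1/(-161599/(-372483) - 789042/115160) = 1/(-161599*(-1/372483) - 789042*1/115160) = 1/(161599/372483 - 394521/57580) = 1/(-137647495223/21447571140) = -21447571140/137647495223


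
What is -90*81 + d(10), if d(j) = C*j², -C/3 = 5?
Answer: -8790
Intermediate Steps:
C = -15 (C = -3*5 = -15)
d(j) = -15*j²
-90*81 + d(10) = -90*81 - 15*10² = -7290 - 15*100 = -7290 - 1500 = -8790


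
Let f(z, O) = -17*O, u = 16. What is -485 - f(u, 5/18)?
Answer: -8645/18 ≈ -480.28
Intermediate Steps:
-485 - f(u, 5/18) = -485 - (-17)*5/18 = -485 - 1*(-85/18) = -485 + 85/18 = -8645/18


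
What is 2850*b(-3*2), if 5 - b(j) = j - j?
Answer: 14250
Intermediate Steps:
b(j) = 5 (b(j) = 5 - (j - j) = 5 - 1*0 = 5 + 0 = 5)
2850*b(-3*2) = 2850*5 = 14250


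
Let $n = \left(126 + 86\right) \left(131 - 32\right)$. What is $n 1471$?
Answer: $30873348$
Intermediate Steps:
$n = 20988$ ($n = 212 \cdot 99 = 20988$)
$n 1471 = 20988 \cdot 1471 = 30873348$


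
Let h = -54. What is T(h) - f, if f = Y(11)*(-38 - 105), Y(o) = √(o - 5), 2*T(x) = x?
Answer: -27 + 143*√6 ≈ 323.28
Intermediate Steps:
T(x) = x/2
Y(o) = √(-5 + o)
f = -143*√6 (f = √(-5 + 11)*(-38 - 105) = √6*(-143) = -143*√6 ≈ -350.28)
T(h) - f = (½)*(-54) - (-143)*√6 = -27 + 143*√6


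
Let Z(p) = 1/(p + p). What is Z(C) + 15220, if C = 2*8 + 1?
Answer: 517481/34 ≈ 15220.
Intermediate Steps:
C = 17 (C = 16 + 1 = 17)
Z(p) = 1/(2*p)
Z(C) + 15220 = (1/2)/17 + 15220 = (1/2)*(1/17) + 15220 = 1/34 + 15220 = 517481/34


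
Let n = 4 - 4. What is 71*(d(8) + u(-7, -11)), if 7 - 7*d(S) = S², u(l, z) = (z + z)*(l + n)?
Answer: 72491/7 ≈ 10356.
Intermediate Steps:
n = 0
u(l, z) = 2*l*z (u(l, z) = (z + z)*(l + 0) = (2*z)*l = 2*l*z)
d(S) = 1 - S²/7
71*(d(8) + u(-7, -11)) = 71*((1 - ⅐*8²) + 2*(-7)*(-11)) = 71*((1 - ⅐*64) + 154) = 71*((1 - 64/7) + 154) = 71*(-57/7 + 154) = 71*(1021/7) = 72491/7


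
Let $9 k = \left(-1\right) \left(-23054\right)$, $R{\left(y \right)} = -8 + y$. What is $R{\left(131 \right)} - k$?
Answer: $- \frac{21947}{9} \approx -2438.6$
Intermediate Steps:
$k = \frac{23054}{9}$ ($k = \frac{\left(-1\right) \left(-23054\right)}{9} = \frac{1}{9} \cdot 23054 = \frac{23054}{9} \approx 2561.6$)
$R{\left(131 \right)} - k = \left(-8 + 131\right) - \frac{23054}{9} = 123 - \frac{23054}{9} = - \frac{21947}{9}$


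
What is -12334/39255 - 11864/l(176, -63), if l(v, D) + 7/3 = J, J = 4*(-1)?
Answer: 1396929614/745845 ≈ 1872.9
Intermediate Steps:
J = -4
l(v, D) = -19/3 (l(v, D) = -7/3 - 4 = -19/3)
-12334/39255 - 11864/l(176, -63) = -12334/39255 - 11864/(-19/3) = -12334*1/39255 - 11864*(-3/19) = -12334/39255 + 35592/19 = 1396929614/745845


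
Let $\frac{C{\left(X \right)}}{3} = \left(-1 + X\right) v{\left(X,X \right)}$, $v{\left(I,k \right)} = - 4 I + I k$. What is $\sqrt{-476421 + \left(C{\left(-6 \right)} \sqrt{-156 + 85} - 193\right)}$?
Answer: $\sqrt{-476614 - 1260 i \sqrt{71}} \approx 7.689 - 690.42 i$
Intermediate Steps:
$C{\left(X \right)} = 3 X \left(-1 + X\right) \left(-4 + X\right)$ ($C{\left(X \right)} = 3 \left(-1 + X\right) X \left(-4 + X\right) = 3 X \left(-1 + X\right) \left(-4 + X\right)$)
$\sqrt{-476421 + \left(C{\left(-6 \right)} \sqrt{-156 + 85} - 193\right)} = \sqrt{-476421 - \left(193 - 3 \left(-6\right) \left(-1 - 6\right) \left(-4 - 6\right) \sqrt{-156 + 85}\right)} = \sqrt{-476421 - \left(193 - 3 \left(-6\right) \left(-7\right) \left(-10\right) \sqrt{-71}\right)} = \sqrt{-476421 - \left(193 + 1260 i \sqrt{71}\right)} = \sqrt{-476614 - 1260 i \sqrt{71}}$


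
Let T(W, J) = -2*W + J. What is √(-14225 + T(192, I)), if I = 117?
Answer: 2*I*√3623 ≈ 120.38*I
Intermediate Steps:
T(W, J) = J - 2*W
√(-14225 + T(192, I)) = √(-14225 + (117 - 2*192)) = √(-14225 + (117 - 384)) = √(-14225 - 267) = √(-14492) = 2*I*√3623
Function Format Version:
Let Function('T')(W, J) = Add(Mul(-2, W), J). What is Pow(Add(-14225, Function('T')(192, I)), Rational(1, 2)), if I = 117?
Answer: Mul(2, I, Pow(3623, Rational(1, 2))) ≈ Mul(120.38, I)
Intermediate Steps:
Function('T')(W, J) = Add(J, Mul(-2, W))
Pow(Add(-14225, Function('T')(192, I)), Rational(1, 2)) = Pow(Add(-14225, Add(117, Mul(-2, 192))), Rational(1, 2)) = Pow(Add(-14225, Add(117, -384)), Rational(1, 2)) = Pow(Add(-14225, -267), Rational(1, 2)) = Pow(-14492, Rational(1, 2)) = Mul(2, I, Pow(3623, Rational(1, 2)))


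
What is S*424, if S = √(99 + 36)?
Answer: 1272*√15 ≈ 4926.4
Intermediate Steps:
S = 3*√15 (S = √135 = 3*√15 ≈ 11.619)
S*424 = (3*√15)*424 = 1272*√15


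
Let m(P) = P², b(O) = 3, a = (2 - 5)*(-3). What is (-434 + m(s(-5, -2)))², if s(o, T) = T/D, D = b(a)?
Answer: 15225604/81 ≈ 1.8797e+5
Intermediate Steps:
a = 9 (a = -3*(-3) = 9)
D = 3
s(o, T) = T/3
(-434 + m(s(-5, -2)))² = (-434 + ((⅓)*(-2))²)² = (-434 + (-⅔)²)² = (-434 + 4/9)² = (-3902/9)² = 15225604/81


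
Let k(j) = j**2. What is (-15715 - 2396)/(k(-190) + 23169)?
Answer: -18111/59269 ≈ -0.30557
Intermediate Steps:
(-15715 - 2396)/(k(-190) + 23169) = (-15715 - 2396)/((-190)**2 + 23169) = -18111/(36100 + 23169) = -18111/59269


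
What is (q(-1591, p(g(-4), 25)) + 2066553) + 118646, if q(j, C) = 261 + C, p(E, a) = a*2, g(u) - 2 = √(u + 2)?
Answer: 2185510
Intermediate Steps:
g(u) = 2 + √(2 + u) (g(u) = 2 + √(u + 2) = 2 + √(2 + u))
p(E, a) = 2*a
(q(-1591, p(g(-4), 25)) + 2066553) + 118646 = ((261 + 2*25) + 2066553) + 118646 = ((261 + 50) + 2066553) + 118646 = (311 + 2066553) + 118646 = 2066864 + 118646 = 2185510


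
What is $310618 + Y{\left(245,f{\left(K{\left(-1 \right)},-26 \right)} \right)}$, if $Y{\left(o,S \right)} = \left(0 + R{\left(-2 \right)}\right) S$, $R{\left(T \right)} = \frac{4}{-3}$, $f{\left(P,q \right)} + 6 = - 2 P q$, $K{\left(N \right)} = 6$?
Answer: $310210$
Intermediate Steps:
$f{\left(P,q \right)} = -6 - 2 P q$ ($f{\left(P,q \right)} = -6 + - 2 P q = -6 - 2 P q$)
$R{\left(T \right)} = - \frac{4}{3}$ ($R{\left(T \right)} = 4 \left(- \frac{1}{3}\right) = - \frac{4}{3}$)
$Y{\left(o,S \right)} = - \frac{4 S}{3}$ ($Y{\left(o,S \right)} = \left(0 - \frac{4}{3}\right) S = - \frac{4 S}{3}$)
$310618 + Y{\left(245,f{\left(K{\left(-1 \right)},-26 \right)} \right)} = 310618 - \frac{4 \left(-6 - 12 \left(-26\right)\right)}{3} = 310618 - \frac{4 \left(-6 + 312\right)}{3} = 310618 - 408 = 310210$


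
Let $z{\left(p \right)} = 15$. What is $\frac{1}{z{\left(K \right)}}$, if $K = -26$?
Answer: $\frac{1}{15} \approx 0.066667$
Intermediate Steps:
$\frac{1}{z{\left(K \right)}} = \frac{1}{15}$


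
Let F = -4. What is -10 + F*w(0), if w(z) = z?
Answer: -10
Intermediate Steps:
-10 + F*w(0) = -10 - 4*0 = -10 + 0 = -10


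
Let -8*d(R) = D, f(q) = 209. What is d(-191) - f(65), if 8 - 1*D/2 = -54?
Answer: -449/2 ≈ -224.50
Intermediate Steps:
D = 124 (D = 16 - 2*(-54) = 16 + 108 = 124)
d(R) = -31/2 (d(R) = -⅛*124 = -31/2)
d(-191) - f(65) = -31/2 - 1*209 = -31/2 - 209 = -449/2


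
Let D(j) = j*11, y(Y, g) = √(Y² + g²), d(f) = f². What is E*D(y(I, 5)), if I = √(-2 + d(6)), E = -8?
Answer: -88*√59 ≈ -675.94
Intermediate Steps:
I = √34 (I = √(-2 + 6²) = √(-2 + 36) = √34 ≈ 5.8309)
D(j) = 11*j
E*D(y(I, 5)) = -88*√((√34)² + 5²) = -88*√(34 + 25) = -88*√59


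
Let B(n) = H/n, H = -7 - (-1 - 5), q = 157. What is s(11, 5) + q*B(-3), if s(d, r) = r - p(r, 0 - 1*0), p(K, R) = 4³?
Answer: -20/3 ≈ -6.6667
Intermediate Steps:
H = -1 (H = -7 - 1*(-6) = -7 + 6 = -1)
p(K, R) = 64
s(d, r) = -64 + r (s(d, r) = r - 1*64 = r - 64 = -64 + r)
B(n) = -1/n
s(11, 5) + q*B(-3) = (-64 + 5) + 157*(-1/(-3)) = -59 + 157*(-1*(-⅓)) = -59 + 157*(⅓) = -59 + 157/3 = -20/3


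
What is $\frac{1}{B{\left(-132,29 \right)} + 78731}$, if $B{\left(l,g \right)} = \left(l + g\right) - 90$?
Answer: $\frac{1}{78538} \approx 1.2733 \cdot 10^{-5}$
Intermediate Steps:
$B{\left(l,g \right)} = -90 + g + l$ ($B{\left(l,g \right)} = \left(g + l\right) - 90 = -90 + g + l$)
$\frac{1}{B{\left(-132,29 \right)} + 78731} = \frac{1}{\left(-90 + 29 - 132\right) + 78731} = \frac{1}{-193 + 78731} = \frac{1}{78538}$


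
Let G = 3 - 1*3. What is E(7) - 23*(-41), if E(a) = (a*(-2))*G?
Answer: 943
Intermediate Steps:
G = 0 (G = 3 - 3 = 0)
E(a) = 0 (E(a) = (a*(-2))*0 = -2*a*0 = 0)
E(7) - 23*(-41) = 0 - 23*(-41) = 0 + 943 = 943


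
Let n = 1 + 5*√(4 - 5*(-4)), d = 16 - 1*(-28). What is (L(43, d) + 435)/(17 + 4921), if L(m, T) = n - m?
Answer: 131/1646 + 5*√6/2469 ≈ 0.084547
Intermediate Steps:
d = 44 (d = 16 + 28 = 44)
n = 1 + 10*√6 (n = 1 + 5*√(4 + 20) = 1 + 5*√24 = 1 + 5*(2*√6) = 1 + 10*√6 ≈ 25.495)
L(m, T) = 1 - m + 10*√6 (L(m, T) = (1 + 10*√6) - m = 1 - m + 10*√6)
(L(43, d) + 435)/(17 + 4921) = ((1 - 1*43 + 10*√6) + 435)/(17 + 4921) = ((1 - 43 + 10*√6) + 435)/4938 = ((-42 + 10*√6) + 435)*(1/4938) = (393 + 10*√6)*(1/4938) = 131/1646 + 5*√6/2469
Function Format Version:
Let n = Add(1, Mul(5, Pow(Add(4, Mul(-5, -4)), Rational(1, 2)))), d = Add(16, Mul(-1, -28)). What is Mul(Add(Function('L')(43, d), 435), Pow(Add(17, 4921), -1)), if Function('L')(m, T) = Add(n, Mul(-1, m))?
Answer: Add(Rational(131, 1646), Mul(Rational(5, 2469), Pow(6, Rational(1, 2)))) ≈ 0.084547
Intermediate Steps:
d = 44 (d = Add(16, 28) = 44)
n = Add(1, Mul(10, Pow(6, Rational(1, 2)))) (n = Add(1, Mul(5, Pow(Add(4, 20), Rational(1, 2)))) = Add(1, Mul(5, Pow(24, Rational(1, 2)))) = Add(1, Mul(5, Mul(2, Pow(6, Rational(1, 2))))) = Add(1, Mul(10, Pow(6, Rational(1, 2)))) ≈ 25.495)
Function('L')(m, T) = Add(1, Mul(-1, m), Mul(10, Pow(6, Rational(1, 2)))) (Function('L')(m, T) = Add(Add(1, Mul(10, Pow(6, Rational(1, 2)))), Mul(-1, m)) = Add(1, Mul(-1, m), Mul(10, Pow(6, Rational(1, 2)))))
Mul(Add(Function('L')(43, d), 435), Pow(Add(17, 4921), -1)) = Mul(Add(Add(1, Mul(-1, 43), Mul(10, Pow(6, Rational(1, 2)))), 435), Pow(Add(17, 4921), -1)) = Mul(Add(Add(1, -43, Mul(10, Pow(6, Rational(1, 2)))), 435), Pow(4938, -1)) = Mul(Add(Add(-42, Mul(10, Pow(6, Rational(1, 2)))), 435), Rational(1, 4938)) = Mul(Add(393, Mul(10, Pow(6, Rational(1, 2)))), Rational(1, 4938)) = Add(Rational(131, 1646), Mul(Rational(5, 2469), Pow(6, Rational(1, 2))))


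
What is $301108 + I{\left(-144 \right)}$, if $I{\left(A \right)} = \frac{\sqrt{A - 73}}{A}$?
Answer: $301108 - \frac{i \sqrt{217}}{144} \approx 3.0111 \cdot 10^{5} - 0.1023 i$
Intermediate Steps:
$I{\left(A \right)} = \frac{\sqrt{-73 + A}}{A}$
$301108 + I{\left(-144 \right)} = 301108 + \frac{\sqrt{-73 - 144}}{-144} = 301108 - \frac{\sqrt{-217}}{144} = 301108 - \frac{i \sqrt{217}}{144}$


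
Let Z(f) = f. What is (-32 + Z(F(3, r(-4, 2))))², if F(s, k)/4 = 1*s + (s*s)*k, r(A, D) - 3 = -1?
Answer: 2704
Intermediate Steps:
r(A, D) = 2 (r(A, D) = 3 - 1 = 2)
F(s, k) = 4*s + 4*k*s² (F(s, k) = 4*(1*s + (s*s)*k) = 4*(s + s²*k) = 4*(s + k*s²) = 4*s + 4*k*s²)
(-32 + Z(F(3, r(-4, 2))))² = (-32 + 4*3*(1 + 2*3))² = (-32 + 4*3*(1 + 6))² = (-32 + 4*3*7)² = (-32 + 84)² = 52² = 2704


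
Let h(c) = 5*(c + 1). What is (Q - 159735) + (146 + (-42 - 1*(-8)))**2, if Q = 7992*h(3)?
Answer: 12649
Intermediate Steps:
h(c) = 5 + 5*c (h(c) = 5*(1 + c) = 5 + 5*c)
Q = 159840 (Q = 7992*(5 + 5*3) = 7992*(5 + 15) = 7992*20 = 159840)
(Q - 159735) + (146 + (-42 - 1*(-8)))**2 = (159840 - 159735) + (146 + (-42 - 1*(-8)))**2 = 105 + (146 + (-42 + 8))**2 = 105 + (146 - 34)**2 = 105 + 112**2 = 105 + 12544 = 12649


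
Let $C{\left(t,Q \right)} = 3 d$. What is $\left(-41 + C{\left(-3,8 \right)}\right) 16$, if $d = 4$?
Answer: $-464$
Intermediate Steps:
$C{\left(t,Q \right)} = 12$ ($C{\left(t,Q \right)} = 3 \cdot 4 = 12$)
$\left(-41 + C{\left(-3,8 \right)}\right) 16 = \left(-41 + 12\right) 16 = \left(-29\right) 16 = -464$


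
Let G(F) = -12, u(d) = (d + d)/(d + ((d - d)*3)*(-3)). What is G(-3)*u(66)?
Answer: -24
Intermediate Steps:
u(d) = 2 (u(d) = (2*d)/(d + (0*3)*(-3)) = (2*d)/(d + 0*(-3)) = (2*d)/(d + 0) = (2*d)/d = 2)
G(-3)*u(66) = -12*2 = -24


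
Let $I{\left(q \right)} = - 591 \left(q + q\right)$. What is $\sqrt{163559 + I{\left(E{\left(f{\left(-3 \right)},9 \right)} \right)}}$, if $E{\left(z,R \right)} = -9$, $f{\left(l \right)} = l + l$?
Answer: $\sqrt{174197} \approx 417.37$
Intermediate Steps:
$f{\left(l \right)} = 2 l$
$I{\left(q \right)} = - 1182 q$ ($I{\left(q \right)} = - 591 \cdot 2 q = - 1182 q$)
$\sqrt{163559 + I{\left(E{\left(f{\left(-3 \right)},9 \right)} \right)}} = \sqrt{163559 - -10638} = \sqrt{163559 + 10638} = \sqrt{174197}$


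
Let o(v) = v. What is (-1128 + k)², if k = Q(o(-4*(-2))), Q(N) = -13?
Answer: 1301881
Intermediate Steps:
k = -13
(-1128 + k)² = (-1128 - 13)² = (-1141)² = 1301881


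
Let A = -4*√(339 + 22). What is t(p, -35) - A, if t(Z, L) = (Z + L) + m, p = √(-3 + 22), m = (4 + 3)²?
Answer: 90 + √19 ≈ 94.359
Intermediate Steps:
m = 49 (m = 7² = 49)
A = -76 (A = -4*√361 = -4*19 = -76)
p = √19 ≈ 4.3589
t(Z, L) = 49 + L + Z (t(Z, L) = (Z + L) + 49 = (L + Z) + 49 = 49 + L + Z)
t(p, -35) - A = (49 - 35 + √19) - 1*(-76) = (14 + √19) + 76 = 90 + √19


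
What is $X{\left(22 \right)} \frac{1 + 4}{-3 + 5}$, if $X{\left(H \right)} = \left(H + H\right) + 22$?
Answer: $165$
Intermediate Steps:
$X{\left(H \right)} = 22 + 2 H$ ($X{\left(H \right)} = 2 H + 22 = 22 + 2 H$)
$X{\left(22 \right)} \frac{1 + 4}{-3 + 5} = \left(22 + 2 \cdot 22\right) \frac{1 + 4}{-3 + 5} = \left(22 + 44\right) \frac{5}{2} = 66 \cdot 5 \cdot \frac{1}{2} = 66 \cdot \frac{5}{2} = 165$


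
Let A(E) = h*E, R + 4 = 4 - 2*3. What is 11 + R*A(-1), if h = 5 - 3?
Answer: 23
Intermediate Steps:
h = 2
R = -6 (R = -4 + (4 - 2*3) = -4 + (4 - 6) = -4 - 2 = -6)
A(E) = 2*E
11 + R*A(-1) = 11 - 12*(-1) = 11 - 6*(-2) = 11 + 12 = 23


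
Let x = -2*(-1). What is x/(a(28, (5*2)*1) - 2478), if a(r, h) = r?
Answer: -1/1225 ≈ -0.00081633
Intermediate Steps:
x = 2
x/(a(28, (5*2)*1) - 2478) = 2/(28 - 2478) = 2/(-2450) = 2*(-1/2450) = -1/1225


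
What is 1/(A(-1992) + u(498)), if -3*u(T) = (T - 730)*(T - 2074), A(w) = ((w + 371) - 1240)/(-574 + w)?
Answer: -7698/938203129 ≈ -8.2050e-6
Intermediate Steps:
A(w) = (-869 + w)/(-574 + w) (A(w) = ((371 + w) - 1240)/(-574 + w) = (-869 + w)/(-574 + w))
u(T) = -(-2074 + T)*(-730 + T)/3 (u(T) = -(T - 730)*(T - 2074)/3 = -(-730 + T)*(-2074 + T)/3 = -(-2074 + T)*(-730 + T)/3)
1/(A(-1992) + u(498)) = 1/((-869 - 1992)/(-574 - 1992) + (-1514020/3 - 1/3*498**2 + (2804/3)*498)) = 1/(-2861/(-2566) + (-1514020/3 - 1/3*248004 + 465464)) = 1/(-1/2566*(-2861) + (-1514020/3 - 82668 + 465464)) = 1/(2861/2566 - 365632/3) = 1/(-938203129/7698) = -7698/938203129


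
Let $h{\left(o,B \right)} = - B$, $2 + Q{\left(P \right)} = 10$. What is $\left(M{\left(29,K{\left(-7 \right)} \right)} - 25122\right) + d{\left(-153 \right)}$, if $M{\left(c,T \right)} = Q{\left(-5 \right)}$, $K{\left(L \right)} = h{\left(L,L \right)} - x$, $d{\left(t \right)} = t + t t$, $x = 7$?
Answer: $-1858$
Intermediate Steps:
$Q{\left(P \right)} = 8$ ($Q{\left(P \right)} = -2 + 10 = 8$)
$d{\left(t \right)} = t + t^{2}$
$K{\left(L \right)} = -7 - L$ ($K{\left(L \right)} = - L - 7 = -7 - L$)
$M{\left(c,T \right)} = 8$
$\left(M{\left(29,K{\left(-7 \right)} \right)} - 25122\right) + d{\left(-153 \right)} = \left(8 - 25122\right) - 153 \left(1 - 153\right) = -25114 - -23256 = -25114 + 23256 = -1858$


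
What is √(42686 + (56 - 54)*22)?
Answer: √42730 ≈ 206.71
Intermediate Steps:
√(42686 + (56 - 54)*22) = √(42686 + 2*22) = √(42686 + 44) = √42730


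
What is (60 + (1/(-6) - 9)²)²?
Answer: 26884225/1296 ≈ 20744.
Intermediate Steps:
(60 + (1/(-6) - 9)²)² = (60 + (-⅙ - 9)²)² = (60 + (-55/6)²)² = (60 + 3025/36)² = (5185/36)² = 26884225/1296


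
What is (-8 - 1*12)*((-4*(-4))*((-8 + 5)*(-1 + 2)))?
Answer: 960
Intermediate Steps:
(-8 - 1*12)*((-4*(-4))*((-8 + 5)*(-1 + 2))) = (-8 - 12)*(16*(-3*1)) = -320*(-3) = -20*(-48) = 960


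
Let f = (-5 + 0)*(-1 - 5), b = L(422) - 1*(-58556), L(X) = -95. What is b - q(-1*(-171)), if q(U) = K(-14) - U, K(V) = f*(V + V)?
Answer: 59472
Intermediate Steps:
b = 58461 (b = -95 - 1*(-58556) = -95 + 58556 = 58461)
f = 30 (f = -5*(-6) = 30)
K(V) = 60*V (K(V) = 30*(V + V) = 30*(2*V) = 60*V)
q(U) = -840 - U (q(U) = 60*(-14) - U = -840 - U)
b - q(-1*(-171)) = 58461 - (-840 - (-1)*(-171)) = 58461 - (-840 - 1*171) = 58461 - (-840 - 171) = 58461 - 1*(-1011) = 58461 + 1011 = 59472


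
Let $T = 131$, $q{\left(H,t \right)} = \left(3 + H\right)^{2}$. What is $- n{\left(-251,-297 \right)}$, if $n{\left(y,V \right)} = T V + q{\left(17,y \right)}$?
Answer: $38507$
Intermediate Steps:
$n{\left(y,V \right)} = 400 + 131 V$ ($n{\left(y,V \right)} = 131 V + \left(3 + 17\right)^{2} = 131 V + 20^{2} = 131 V + 400 = 400 + 131 V$)
$- n{\left(-251,-297 \right)} = - (400 + 131 \left(-297\right)) = - (400 - 38907) = \left(-1\right) \left(-38507\right) = 38507$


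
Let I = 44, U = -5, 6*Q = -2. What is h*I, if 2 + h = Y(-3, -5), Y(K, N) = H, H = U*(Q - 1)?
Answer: 616/3 ≈ 205.33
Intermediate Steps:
Q = -1/3 (Q = (1/6)*(-2) = -1/3 ≈ -0.33333)
H = 20/3 (H = -5*(-1/3 - 1) = -5*(-4/3) = 20/3 ≈ 6.6667)
Y(K, N) = 20/3
h = 14/3 (h = -2 + 20/3 = 14/3 ≈ 4.6667)
h*I = (14/3)*44 = 616/3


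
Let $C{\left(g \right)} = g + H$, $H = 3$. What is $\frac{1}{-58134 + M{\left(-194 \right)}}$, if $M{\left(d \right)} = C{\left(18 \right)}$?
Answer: $- \frac{1}{58113} \approx -1.7208 \cdot 10^{-5}$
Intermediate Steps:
$C{\left(g \right)} = 3 + g$ ($C{\left(g \right)} = g + 3 = 3 + g$)
$M{\left(d \right)} = 21$ ($M{\left(d \right)} = 3 + 18 = 21$)
$\frac{1}{-58134 + M{\left(-194 \right)}} = \frac{1}{-58134 + 21} = \frac{1}{-58113} = - \frac{1}{58113}$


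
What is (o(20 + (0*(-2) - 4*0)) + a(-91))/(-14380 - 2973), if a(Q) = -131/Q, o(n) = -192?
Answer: 17341/1579123 ≈ 0.010981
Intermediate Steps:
(o(20 + (0*(-2) - 4*0)) + a(-91))/(-14380 - 2973) = (-192 - 131/(-91))/(-14380 - 2973) = (-192 - 131*(-1/91))/(-17353) = (-192 + 131/91)*(-1/17353) = -17341/91*(-1/17353) = 17341/1579123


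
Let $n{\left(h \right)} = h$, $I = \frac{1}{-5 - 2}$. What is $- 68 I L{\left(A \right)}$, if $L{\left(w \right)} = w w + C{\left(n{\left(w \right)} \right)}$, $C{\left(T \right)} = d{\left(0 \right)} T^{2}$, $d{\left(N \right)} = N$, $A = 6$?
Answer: $\frac{2448}{7} \approx 349.71$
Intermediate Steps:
$I = - \frac{1}{7}$ ($I = \frac{1}{-7} = - \frac{1}{7} \approx -0.14286$)
$C{\left(T \right)} = 0$ ($C{\left(T \right)} = 0 T^{2} = 0$)
$L{\left(w \right)} = w^{2}$ ($L{\left(w \right)} = w w + 0 = w^{2} + 0 = w^{2}$)
$- 68 I L{\left(A \right)} = \left(-68\right) \left(- \frac{1}{7}\right) 6^{2} = \frac{68}{7} \cdot 36 = \frac{2448}{7}$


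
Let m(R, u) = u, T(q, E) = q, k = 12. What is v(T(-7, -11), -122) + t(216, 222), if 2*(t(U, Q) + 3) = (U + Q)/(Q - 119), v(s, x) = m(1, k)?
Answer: 1146/103 ≈ 11.126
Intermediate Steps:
v(s, x) = 12
t(U, Q) = -3 + (Q + U)/(2*(-119 + Q)) (t(U, Q) = -3 + ((U + Q)/(Q - 119))/2 = -3 + ((Q + U)/(-119 + Q))/2 = -3 + (Q + U)/(2*(-119 + Q)))
v(T(-7, -11), -122) + t(216, 222) = 12 + (714 + 216 - 5*222)/(2*(-119 + 222)) = 12 + (½)*(714 + 216 - 1110)/103 = 12 + (½)*(1/103)*(-180) = 12 - 90/103 = 1146/103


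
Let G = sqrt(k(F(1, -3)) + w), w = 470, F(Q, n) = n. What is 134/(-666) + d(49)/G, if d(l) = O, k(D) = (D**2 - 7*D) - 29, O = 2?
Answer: -67/333 + 2*sqrt(471)/471 ≈ -0.10905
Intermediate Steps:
k(D) = -29 + D**2 - 7*D
G = sqrt(471) (G = sqrt((-29 + (-3)**2 - 7*(-3)) + 470) = sqrt((-29 + 9 + 21) + 470) = sqrt(1 + 470) = sqrt(471) ≈ 21.703)
d(l) = 2
134/(-666) + d(49)/G = 134/(-666) + 2/(sqrt(471)) = 134*(-1/666) + 2*(sqrt(471)/471) = -67/333 + 2*sqrt(471)/471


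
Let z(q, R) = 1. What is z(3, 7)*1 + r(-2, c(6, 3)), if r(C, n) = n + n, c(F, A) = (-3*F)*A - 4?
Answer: -115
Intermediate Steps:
c(F, A) = -4 - 3*A*F (c(F, A) = -3*A*F - 4 = -4 - 3*A*F)
r(C, n) = 2*n
z(3, 7)*1 + r(-2, c(6, 3)) = 1*1 + 2*(-4 - 3*3*6) = 1 + 2*(-4 - 54) = 1 + 2*(-58) = 1 - 116 = -115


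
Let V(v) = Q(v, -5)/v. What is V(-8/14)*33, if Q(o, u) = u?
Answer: 1155/4 ≈ 288.75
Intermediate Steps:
V(v) = -5/v
V(-8/14)*33 = -5/((-8/14))*33 = -5/((-8*1/14))*33 = -5/(-4/7)*33 = -5*(-7/4)*33 = (35/4)*33 = 1155/4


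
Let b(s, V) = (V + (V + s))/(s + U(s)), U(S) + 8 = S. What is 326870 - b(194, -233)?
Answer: 31052718/95 ≈ 3.2687e+5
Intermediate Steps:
U(S) = -8 + S
b(s, V) = (s + 2*V)/(-8 + 2*s) (b(s, V) = (V + (V + s))/(s + (-8 + s)) = (s + 2*V)/(-8 + 2*s))
326870 - b(194, -233) = 326870 - (-233 + (½)*194)/(-4 + 194) = 326870 - (-233 + 97)/190 = 326870 - (-136)/190 = 326870 - 1*(-68/95) = 326870 + 68/95 = 31052718/95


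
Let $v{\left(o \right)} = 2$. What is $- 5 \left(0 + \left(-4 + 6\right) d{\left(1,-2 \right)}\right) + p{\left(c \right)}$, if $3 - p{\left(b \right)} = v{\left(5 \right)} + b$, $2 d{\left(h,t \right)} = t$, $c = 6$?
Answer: $5$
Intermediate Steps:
$d{\left(h,t \right)} = \frac{t}{2}$
$p{\left(b \right)} = 1 - b$ ($p{\left(b \right)} = 3 - \left(2 + b\right) = 1 - b$)
$- 5 \left(0 + \left(-4 + 6\right) d{\left(1,-2 \right)}\right) + p{\left(c \right)} = - 5 \left(0 + \left(-4 + 6\right) \frac{1}{2} \left(-2\right)\right) + \left(1 - 6\right) = - 5 \left(0 + 2 \left(-1\right)\right) + \left(1 - 6\right) = - 5 \left(0 - 2\right) - 5 = \left(-5\right) \left(-2\right) - 5 = 10 - 5 = 5$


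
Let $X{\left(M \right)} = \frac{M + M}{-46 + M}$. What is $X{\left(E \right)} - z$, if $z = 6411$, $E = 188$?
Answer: $- \frac{454993}{71} \approx -6408.4$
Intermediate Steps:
$X{\left(M \right)} = \frac{2 M}{-46 + M}$
$X{\left(E \right)} - z = 2 \cdot 188 \frac{1}{-46 + 188} - 6411 = 2 \cdot 188 \cdot \frac{1}{142} - 6411 = \frac{188}{71} - 6411 = - \frac{454993}{71}$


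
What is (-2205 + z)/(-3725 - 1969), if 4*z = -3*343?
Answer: 3283/7592 ≈ 0.43243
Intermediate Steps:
z = -1029/4 (z = (-3*343)/4 = (¼)*(-1029) = -1029/4 ≈ -257.25)
(-2205 + z)/(-3725 - 1969) = (-2205 - 1029/4)/(-3725 - 1969) = -9849/4/(-5694) = -9849/4*(-1/5694) = 3283/7592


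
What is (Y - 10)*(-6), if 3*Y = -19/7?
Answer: 458/7 ≈ 65.429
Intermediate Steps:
Y = -19/21 (Y = (-19/7)/3 = (-19*⅐)/3 = (⅓)*(-19/7) = -19/21 ≈ -0.90476)
(Y - 10)*(-6) = (-19/21 - 10)*(-6) = -229/21*(-6) = 458/7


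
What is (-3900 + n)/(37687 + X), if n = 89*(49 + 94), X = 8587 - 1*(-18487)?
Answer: 8827/64761 ≈ 0.13630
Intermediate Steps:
X = 27074 (X = 8587 + 18487 = 27074)
n = 12727 (n = 89*143 = 12727)
(-3900 + n)/(37687 + X) = (-3900 + 12727)/(37687 + 27074) = 8827/64761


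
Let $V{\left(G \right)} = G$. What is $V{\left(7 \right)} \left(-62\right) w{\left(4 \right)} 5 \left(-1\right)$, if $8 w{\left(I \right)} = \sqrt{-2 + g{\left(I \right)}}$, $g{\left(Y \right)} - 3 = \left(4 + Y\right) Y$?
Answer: $\frac{1085 \sqrt{33}}{4} \approx 1558.2$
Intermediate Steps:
$g{\left(Y \right)} = 3 + Y \left(4 + Y\right)$ ($g{\left(Y \right)} = 3 + \left(4 + Y\right) Y = 3 + Y \left(4 + Y\right)$)
$w{\left(I \right)} = \frac{\sqrt{1 + I^{2} + 4 I}}{8}$ ($w{\left(I \right)} = \frac{\sqrt{-2 + \left(3 + I^{2} + 4 I\right)}}{8} = \frac{\sqrt{1 + I^{2} + 4 I}}{8}$)
$V{\left(7 \right)} \left(-62\right) w{\left(4 \right)} 5 \left(-1\right) = 7 \left(-62\right) \frac{\sqrt{1 + 4^{2} + 4 \cdot 4}}{8} \cdot 5 \left(-1\right) = - 434 \frac{\sqrt{1 + 16 + 16}}{8} \cdot 5 \left(-1\right) = - 434 \frac{\sqrt{33}}{8} \cdot 5 \left(-1\right) = - 434 \frac{5 \sqrt{33}}{8} \left(-1\right) = - 434 \left(- \frac{5 \sqrt{33}}{8}\right) = \frac{1085 \sqrt{33}}{4}$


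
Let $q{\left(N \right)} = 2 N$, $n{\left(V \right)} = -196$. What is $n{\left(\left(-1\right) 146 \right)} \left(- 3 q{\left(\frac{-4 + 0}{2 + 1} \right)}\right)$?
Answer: $-1568$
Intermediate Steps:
$n{\left(\left(-1\right) 146 \right)} \left(- 3 q{\left(\frac{-4 + 0}{2 + 1} \right)}\right) = - 196 \left(- 3 \cdot 2 \frac{-4 + 0}{2 + 1}\right) = - 196 \left(- 3 \cdot 2 \left(- \frac{4}{3}\right)\right) = - 196 \left(- \frac{3 \left(-8\right)}{3}\right) = - 196 \left(\left(-1\right) \left(-8\right)\right) = \left(-196\right) 8 = -1568$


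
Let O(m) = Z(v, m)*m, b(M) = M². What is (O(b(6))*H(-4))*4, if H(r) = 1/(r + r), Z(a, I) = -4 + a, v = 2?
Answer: 36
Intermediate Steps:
H(r) = 1/(2*r)
O(m) = -2*m (O(m) = (-4 + 2)*m = -2*m)
(O(b(6))*H(-4))*4 = ((-2*6²)*((½)/(-4)))*4 = ((-2*36)*((½)*(-¼)))*4 = -72*(-⅛)*4 = 9*4 = 36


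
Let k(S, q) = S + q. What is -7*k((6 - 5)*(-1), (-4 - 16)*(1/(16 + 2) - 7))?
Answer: -8687/9 ≈ -965.22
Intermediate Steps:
-7*k((6 - 5)*(-1), (-4 - 16)*(1/(16 + 2) - 7)) = -7*((6 - 5)*(-1) + (-4 - 16)*(1/(16 + 2) - 7)) = -7*(1*(-1) - 20*(1/18 - 7)) = -7*(-1 - 20*(1/18 - 7)) = -7*(-1 - 20*(-125/18)) = -7*(-1 + 1250/9) = -7*1241/9 = -8687/9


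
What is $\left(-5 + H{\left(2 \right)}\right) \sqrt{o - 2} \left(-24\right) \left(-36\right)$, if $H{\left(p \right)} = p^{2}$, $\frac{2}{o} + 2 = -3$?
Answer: $- \frac{1728 i \sqrt{15}}{5} \approx - 1338.5 i$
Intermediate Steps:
$o = - \frac{2}{5}$ ($o = \frac{2}{-2 - 3} = \frac{2}{-5} = 2 \left(- \frac{1}{5}\right) = - \frac{2}{5} \approx -0.4$)
$\left(-5 + H{\left(2 \right)}\right) \sqrt{o - 2} \left(-24\right) \left(-36\right) = \left(-5 + 2^{2}\right) \sqrt{- \frac{2}{5} - 2} \left(-24\right) \left(-36\right) = \left(-5 + 4\right) \sqrt{- \frac{12}{5}} \left(-24\right) \left(-36\right) = - \frac{2 i \sqrt{15}}{5} \left(-24\right) \left(-36\right) = \frac{48 i \sqrt{15}}{5} \left(-36\right) = - \frac{1728 i \sqrt{15}}{5}$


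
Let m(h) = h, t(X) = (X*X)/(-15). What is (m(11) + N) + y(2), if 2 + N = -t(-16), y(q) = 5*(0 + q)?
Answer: 541/15 ≈ 36.067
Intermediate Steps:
t(X) = -X**2/15 (t(X) = X**2*(-1/15) = -X**2/15)
y(q) = 5*q
N = 226/15 (N = -2 - (-1)*(-16)**2/15 = -2 - (-1)*256/15 = -2 - 1*(-256/15) = -2 + 256/15 = 226/15 ≈ 15.067)
(m(11) + N) + y(2) = (11 + 226/15) + 5*2 = 391/15 + 10 = 541/15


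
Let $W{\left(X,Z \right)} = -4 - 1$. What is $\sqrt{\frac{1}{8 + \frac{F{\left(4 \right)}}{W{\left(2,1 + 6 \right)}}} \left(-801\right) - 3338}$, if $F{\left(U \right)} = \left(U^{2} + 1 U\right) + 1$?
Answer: $\frac{i \sqrt{1281113}}{19} \approx 59.572 i$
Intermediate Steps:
$W{\left(X,Z \right)} = -5$
$F{\left(U \right)} = 1 + U + U^{2}$ ($F{\left(U \right)} = \left(U^{2} + U\right) + 1 = \left(U + U^{2}\right) + 1 = 1 + U + U^{2}$)
$\sqrt{\frac{1}{8 + \frac{F{\left(4 \right)}}{W{\left(2,1 + 6 \right)}}} \left(-801\right) - 3338} = \sqrt{\frac{1}{8 + \frac{1 + 4 + 4^{2}}{-5}} \left(-801\right) - 3338} = \sqrt{\frac{1}{8 + \left(1 + 4 + 16\right) \left(- \frac{1}{5}\right)} \left(-801\right) - 3338} = \sqrt{\frac{1}{8 + 21 \left(- \frac{1}{5}\right)} \left(-801\right) - 3338} = \sqrt{\frac{1}{8 - \frac{21}{5}} \left(-801\right) - 3338} = \sqrt{\frac{1}{\frac{19}{5}} \left(-801\right) - 3338} = \sqrt{\frac{5}{19} \left(-801\right) - 3338} = \sqrt{- \frac{4005}{19} - 3338} = \sqrt{- \frac{67427}{19}} = \frac{i \sqrt{1281113}}{19}$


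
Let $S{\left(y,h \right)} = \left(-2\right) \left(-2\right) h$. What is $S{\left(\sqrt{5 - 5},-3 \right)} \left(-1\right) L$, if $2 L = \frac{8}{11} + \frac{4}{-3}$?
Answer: $- \frac{40}{11} \approx -3.6364$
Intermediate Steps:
$L = - \frac{10}{33}$ ($L = \frac{\frac{8}{11} + \frac{4}{-3}}{2} = \frac{8 \cdot \frac{1}{11} + 4 \left(- \frac{1}{3}\right)}{2} = \frac{\frac{8}{11} - \frac{4}{3}}{2} = \frac{1}{2} \left(- \frac{20}{33}\right) = - \frac{10}{33} \approx -0.30303$)
$S{\left(y,h \right)} = 4 h$
$S{\left(\sqrt{5 - 5},-3 \right)} \left(-1\right) L = 4 \left(-3\right) \left(-1\right) \left(- \frac{10}{33}\right) = \left(-12\right) \left(-1\right) \left(- \frac{10}{33}\right) = 12 \left(- \frac{10}{33}\right) = - \frac{40}{11}$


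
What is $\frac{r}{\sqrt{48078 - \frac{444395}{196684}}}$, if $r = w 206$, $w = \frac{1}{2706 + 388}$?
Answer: $\frac{206 \sqrt{464947648544647}}{14628012696479} \approx 0.00030366$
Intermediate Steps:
$w = \frac{1}{3094} \approx 0.00032321$
$r = \frac{103}{1547}$ ($r = \frac{1}{3094} \cdot 206 = \frac{103}{1547} \approx 0.066581$)
$\frac{r}{\sqrt{48078 - \frac{444395}{196684}}} = \frac{103}{1547 \sqrt{48078 - \frac{444395}{196684}}} = \frac{103}{1547 \sqrt{\frac{9455728957}{196684}}} = \frac{103}{1547 \frac{\sqrt{464947648544647}}{98342}} = \frac{103 \frac{2 \sqrt{464947648544647}}{9455728957}}{1547} = \frac{206 \sqrt{464947648544647}}{14628012696479}$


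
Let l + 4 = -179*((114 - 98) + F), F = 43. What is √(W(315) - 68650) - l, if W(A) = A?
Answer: 10565 + I*√68335 ≈ 10565.0 + 261.41*I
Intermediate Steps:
l = -10565 (l = -4 - 179*((114 - 98) + 43) = -4 - 179*(16 + 43) = -4 - 179*59 = -4 - 10561 = -10565)
√(W(315) - 68650) - l = √(315 - 68650) - 1*(-10565) = √(-68335) + 10565 = I*√68335 + 10565 = 10565 + I*√68335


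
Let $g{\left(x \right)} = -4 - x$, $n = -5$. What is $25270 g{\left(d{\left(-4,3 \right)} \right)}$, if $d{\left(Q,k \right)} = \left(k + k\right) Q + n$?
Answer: $631750$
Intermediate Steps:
$d{\left(Q,k \right)} = -5 + 2 Q k$ ($d{\left(Q,k \right)} = \left(k + k\right) Q - 5 = 2 k Q - 5 = 2 Q k - 5 = -5 + 2 Q k$)
$25270 g{\left(d{\left(-4,3 \right)} \right)} = 25270 \left(-4 - \left(-5 + 2 \left(-4\right) 3\right)\right) = 25270 \left(-4 - \left(-5 - 24\right)\right) = 25270 \left(-4 - -29\right) = 25270 \left(-4 + 29\right) = 25270 \cdot 25 = 631750$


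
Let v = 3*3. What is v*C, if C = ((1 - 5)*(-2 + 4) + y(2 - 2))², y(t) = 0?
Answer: 576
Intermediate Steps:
v = 9
C = 64 (C = ((1 - 5)*(-2 + 4) + 0)² = (-4*2 + 0)² = (-8 + 0)² = (-8)² = 64)
v*C = 9*64 = 576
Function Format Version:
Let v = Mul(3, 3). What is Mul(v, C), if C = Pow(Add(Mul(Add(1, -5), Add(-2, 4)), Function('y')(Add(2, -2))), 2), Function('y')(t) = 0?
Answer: 576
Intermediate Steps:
v = 9
C = 64 (C = Pow(Add(Mul(Add(1, -5), Add(-2, 4)), 0), 2) = Pow(Add(Mul(-4, 2), 0), 2) = Pow(Add(-8, 0), 2) = Pow(-8, 2) = 64)
Mul(v, C) = Mul(9, 64) = 576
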